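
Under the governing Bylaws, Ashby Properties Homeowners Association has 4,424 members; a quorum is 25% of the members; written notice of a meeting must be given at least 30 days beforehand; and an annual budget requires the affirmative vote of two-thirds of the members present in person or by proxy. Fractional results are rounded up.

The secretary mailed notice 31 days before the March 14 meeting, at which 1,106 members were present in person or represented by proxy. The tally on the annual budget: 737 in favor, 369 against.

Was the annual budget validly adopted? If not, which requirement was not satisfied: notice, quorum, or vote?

Notice: 31 days given; 30 required. Satisfied.
Quorum: 25% of 4,424 = 1,106; 1,106 present. Satisfied.
Vote: requires two-thirds of those present (1,106); 2/3 of 1106 = 737.33, rounded up to 738, so 738 needed; 737 in favor. Not satisfied.

Invalid — vote requirement not satisfied.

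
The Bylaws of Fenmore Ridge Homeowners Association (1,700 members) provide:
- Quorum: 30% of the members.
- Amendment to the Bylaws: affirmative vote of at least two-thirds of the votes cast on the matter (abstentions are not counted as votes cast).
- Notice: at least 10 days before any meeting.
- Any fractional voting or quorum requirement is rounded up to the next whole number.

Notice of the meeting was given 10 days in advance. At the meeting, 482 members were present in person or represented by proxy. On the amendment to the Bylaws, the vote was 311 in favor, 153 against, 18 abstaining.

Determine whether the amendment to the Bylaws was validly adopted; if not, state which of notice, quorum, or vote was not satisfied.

Invalid — quorum requirement not satisfied.

Notice: 10 days given; 10 required. Satisfied.
Quorum: 30% of 1,700 = 510; 482 present. Not satisfied.
Vote: requires two-thirds of the votes cast (482 − 18 abstaining = 464); 2/3 of 464 = 309.33, rounded up to 310, so 310 needed; 311 in favor. Satisfied.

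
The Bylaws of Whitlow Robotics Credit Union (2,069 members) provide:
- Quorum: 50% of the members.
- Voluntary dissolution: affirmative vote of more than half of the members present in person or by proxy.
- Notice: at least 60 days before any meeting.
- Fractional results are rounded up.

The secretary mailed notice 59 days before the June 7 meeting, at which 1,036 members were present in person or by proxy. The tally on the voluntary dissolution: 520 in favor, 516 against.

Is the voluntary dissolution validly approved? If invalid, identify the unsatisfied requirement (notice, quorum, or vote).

Invalid — notice requirement not satisfied.

Notice: 59 days given; 60 required. Not satisfied.
Quorum: 50% of 2,069 = 1,034.50, rounded up to 1,035; 1,036 present. Satisfied.
Vote: requires a majority of those present (1,036); a majority of 1036 is 519, so 519 needed; 520 in favor. Satisfied.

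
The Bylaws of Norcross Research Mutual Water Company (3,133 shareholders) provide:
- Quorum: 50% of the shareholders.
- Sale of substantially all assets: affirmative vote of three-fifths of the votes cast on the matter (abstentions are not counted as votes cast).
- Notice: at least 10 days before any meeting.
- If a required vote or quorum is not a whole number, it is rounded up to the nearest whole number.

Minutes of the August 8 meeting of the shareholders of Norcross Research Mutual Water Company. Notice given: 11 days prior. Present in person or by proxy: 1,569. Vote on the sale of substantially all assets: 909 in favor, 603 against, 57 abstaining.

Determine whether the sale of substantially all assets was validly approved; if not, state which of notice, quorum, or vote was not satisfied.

Notice: 11 days given; 10 required. Satisfied.
Quorum: 50% of 3,133 = 1,566.50, rounded up to 1,567; 1,569 present. Satisfied.
Vote: requires three-fifths of the votes cast (1,569 − 57 abstaining = 1,512); 3/5 of 1512 = 907.20, rounded up to 908, so 908 needed; 909 in favor. Satisfied.

Valid — all requirements satisfied.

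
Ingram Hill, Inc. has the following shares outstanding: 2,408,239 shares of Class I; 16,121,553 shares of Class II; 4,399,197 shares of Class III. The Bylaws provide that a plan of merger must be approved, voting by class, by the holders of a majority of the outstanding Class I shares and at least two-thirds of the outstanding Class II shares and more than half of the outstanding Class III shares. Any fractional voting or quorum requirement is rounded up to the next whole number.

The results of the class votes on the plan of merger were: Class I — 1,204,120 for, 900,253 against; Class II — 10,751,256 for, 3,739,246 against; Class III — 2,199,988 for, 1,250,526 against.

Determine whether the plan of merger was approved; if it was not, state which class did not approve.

Class I: a majority of 2408239 is 1204120; 1,204,120 required, 1,204,120 in favor — approved.
Class II: 2/3 of 16121553 = 10747702; 10,747,702 required, 10,751,256 in favor — approved.
Class III: a majority of 4399197 is 2199599; 2,199,599 required, 2,199,988 in favor — approved.

Approved — every class gave the required vote.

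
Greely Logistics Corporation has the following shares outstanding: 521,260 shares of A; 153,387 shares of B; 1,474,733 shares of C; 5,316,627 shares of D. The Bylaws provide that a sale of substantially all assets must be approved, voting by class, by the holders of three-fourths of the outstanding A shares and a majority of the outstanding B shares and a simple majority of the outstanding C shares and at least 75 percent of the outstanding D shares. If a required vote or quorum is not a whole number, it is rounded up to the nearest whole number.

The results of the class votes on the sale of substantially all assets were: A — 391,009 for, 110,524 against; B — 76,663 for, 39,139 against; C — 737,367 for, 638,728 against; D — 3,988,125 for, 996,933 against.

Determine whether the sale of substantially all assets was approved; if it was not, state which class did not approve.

Not approved — the B shares did not give the required vote.

A: 3/4 of 521260 = 390945; 390,945 required, 391,009 in favor — approved.
B: a majority of 153387 is 76694; 76,694 required, 76,663 in favor — not approved.
C: a majority of 1474733 is 737367; 737,367 required, 737,367 in favor — approved.
D: 3/4 of 5316627 = 3987470.25, rounded up to 3987471; 3,987,471 required, 3,988,125 in favor — approved.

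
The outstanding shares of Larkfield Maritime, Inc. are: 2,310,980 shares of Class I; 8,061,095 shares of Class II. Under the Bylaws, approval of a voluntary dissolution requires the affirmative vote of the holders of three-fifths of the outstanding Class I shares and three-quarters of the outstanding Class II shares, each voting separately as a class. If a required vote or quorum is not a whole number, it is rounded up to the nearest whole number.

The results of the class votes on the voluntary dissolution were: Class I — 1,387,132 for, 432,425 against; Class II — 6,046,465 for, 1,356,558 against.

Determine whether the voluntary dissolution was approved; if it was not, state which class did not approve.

Approved — every class gave the required vote.

Class I: 3/5 of 2310980 = 1386588; 1,386,588 required, 1,387,132 in favor — approved.
Class II: 3/4 of 8061095 = 6045821.25, rounded up to 6045822; 6,045,822 required, 6,046,465 in favor — approved.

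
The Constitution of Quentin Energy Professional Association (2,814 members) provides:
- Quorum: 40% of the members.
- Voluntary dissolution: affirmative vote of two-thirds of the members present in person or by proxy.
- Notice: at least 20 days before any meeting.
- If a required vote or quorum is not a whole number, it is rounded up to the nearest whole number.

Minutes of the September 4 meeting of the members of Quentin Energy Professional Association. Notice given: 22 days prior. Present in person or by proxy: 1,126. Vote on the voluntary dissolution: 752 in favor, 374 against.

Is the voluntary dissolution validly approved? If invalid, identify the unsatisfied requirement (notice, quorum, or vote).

Notice: 22 days given; 20 required. Satisfied.
Quorum: 40% of 2,814 = 1,125.60, rounded up to 1,126; 1,126 present. Satisfied.
Vote: requires two-thirds of those present (1,126); 2/3 of 1126 = 750.67, rounded up to 751, so 751 needed; 752 in favor. Satisfied.

Valid — all requirements satisfied.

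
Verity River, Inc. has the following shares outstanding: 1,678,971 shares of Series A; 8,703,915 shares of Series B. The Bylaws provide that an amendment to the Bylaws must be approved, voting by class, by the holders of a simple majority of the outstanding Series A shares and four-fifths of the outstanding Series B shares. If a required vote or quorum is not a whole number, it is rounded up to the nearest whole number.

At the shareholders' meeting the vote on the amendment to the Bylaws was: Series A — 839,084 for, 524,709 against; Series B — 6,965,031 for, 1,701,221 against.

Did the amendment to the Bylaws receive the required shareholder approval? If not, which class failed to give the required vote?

Series A: a majority of 1678971 is 839486; 839,486 required, 839,084 in favor — not approved.
Series B: 4/5 of 8703915 = 6963132; 6,963,132 required, 6,965,031 in favor — approved.

Not approved — the Series A shares did not give the required vote.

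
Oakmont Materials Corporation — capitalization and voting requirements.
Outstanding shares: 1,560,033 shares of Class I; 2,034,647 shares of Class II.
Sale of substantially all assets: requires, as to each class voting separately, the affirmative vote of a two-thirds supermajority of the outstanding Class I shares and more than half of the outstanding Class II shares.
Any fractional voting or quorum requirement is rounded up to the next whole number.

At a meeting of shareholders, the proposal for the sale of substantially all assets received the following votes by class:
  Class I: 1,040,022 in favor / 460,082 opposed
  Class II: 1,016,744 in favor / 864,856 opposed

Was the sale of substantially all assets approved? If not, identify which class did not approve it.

Class I: 2/3 of 1560033 = 1040022; 1,040,022 required, 1,040,022 in favor — approved.
Class II: a majority of 2034647 is 1017324; 1,017,324 required, 1,016,744 in favor — not approved.

Not approved — the Class II shares did not give the required vote.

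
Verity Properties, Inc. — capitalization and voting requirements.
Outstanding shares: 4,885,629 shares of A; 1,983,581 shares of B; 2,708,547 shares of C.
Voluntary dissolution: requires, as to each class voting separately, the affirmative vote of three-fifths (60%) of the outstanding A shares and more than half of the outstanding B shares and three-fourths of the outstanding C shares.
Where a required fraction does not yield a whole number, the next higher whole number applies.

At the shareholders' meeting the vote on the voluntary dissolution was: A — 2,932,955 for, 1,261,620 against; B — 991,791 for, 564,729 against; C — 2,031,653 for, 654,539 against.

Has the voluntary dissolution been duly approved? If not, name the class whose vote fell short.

Approved — every class gave the required vote.

A: 3/5 of 4885629 = 2931377.40, rounded up to 2931378; 2,931,378 required, 2,932,955 in favor — approved.
B: a majority of 1983581 is 991791; 991,791 required, 991,791 in favor — approved.
C: 3/4 of 2708547 = 2031410.25, rounded up to 2031411; 2,031,411 required, 2,031,653 in favor — approved.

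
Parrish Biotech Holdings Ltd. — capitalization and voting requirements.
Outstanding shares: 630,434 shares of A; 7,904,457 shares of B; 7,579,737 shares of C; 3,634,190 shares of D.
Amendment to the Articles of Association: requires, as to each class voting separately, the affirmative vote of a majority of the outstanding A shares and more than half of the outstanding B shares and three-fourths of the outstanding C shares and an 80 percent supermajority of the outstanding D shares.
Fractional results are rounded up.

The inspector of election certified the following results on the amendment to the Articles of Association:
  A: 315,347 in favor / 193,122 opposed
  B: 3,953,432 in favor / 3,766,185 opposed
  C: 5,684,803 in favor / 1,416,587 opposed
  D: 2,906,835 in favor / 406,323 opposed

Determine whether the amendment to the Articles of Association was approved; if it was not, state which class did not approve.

A: a majority of 630434 is 315218; 315,218 required, 315,347 in favor — approved.
B: a majority of 7904457 is 3952229; 3,952,229 required, 3,953,432 in favor — approved.
C: 3/4 of 7579737 = 5684802.75, rounded up to 5684803; 5,684,803 required, 5,684,803 in favor — approved.
D: 4/5 of 3634190 = 2907352; 2,907,352 required, 2,906,835 in favor — not approved.

Not approved — the D shares did not give the required vote.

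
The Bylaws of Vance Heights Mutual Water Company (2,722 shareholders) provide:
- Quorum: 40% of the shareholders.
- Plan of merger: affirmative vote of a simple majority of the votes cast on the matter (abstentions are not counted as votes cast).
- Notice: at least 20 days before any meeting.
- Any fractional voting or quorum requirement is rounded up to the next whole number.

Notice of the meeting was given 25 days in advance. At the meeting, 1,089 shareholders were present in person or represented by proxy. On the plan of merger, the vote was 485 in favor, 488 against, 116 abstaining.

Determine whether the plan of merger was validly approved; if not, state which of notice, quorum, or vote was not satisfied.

Notice: 25 days given; 20 required. Satisfied.
Quorum: 40% of 2,722 = 1,088.80, rounded up to 1,089; 1,089 present. Satisfied.
Vote: requires a majority of the votes cast (1,089 − 116 abstaining = 973); a majority of 973 is 487, so 487 needed; 485 in favor. Not satisfied.

Invalid — vote requirement not satisfied.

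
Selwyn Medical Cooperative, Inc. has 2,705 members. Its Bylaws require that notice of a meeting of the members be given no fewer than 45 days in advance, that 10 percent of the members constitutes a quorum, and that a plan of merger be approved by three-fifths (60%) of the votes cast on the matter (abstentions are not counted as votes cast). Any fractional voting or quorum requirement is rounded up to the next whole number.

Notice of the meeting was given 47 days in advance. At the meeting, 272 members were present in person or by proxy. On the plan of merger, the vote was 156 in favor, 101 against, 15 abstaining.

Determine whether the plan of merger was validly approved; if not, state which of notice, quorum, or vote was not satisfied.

Notice: 47 days given; 45 required. Satisfied.
Quorum: 10% of 2,705 = 270.50, rounded up to 271; 272 present. Satisfied.
Vote: requires three-fifths of the votes cast (272 − 15 abstaining = 257); 3/5 of 257 = 154.20, rounded up to 155, so 155 needed; 156 in favor. Satisfied.

Valid — all requirements satisfied.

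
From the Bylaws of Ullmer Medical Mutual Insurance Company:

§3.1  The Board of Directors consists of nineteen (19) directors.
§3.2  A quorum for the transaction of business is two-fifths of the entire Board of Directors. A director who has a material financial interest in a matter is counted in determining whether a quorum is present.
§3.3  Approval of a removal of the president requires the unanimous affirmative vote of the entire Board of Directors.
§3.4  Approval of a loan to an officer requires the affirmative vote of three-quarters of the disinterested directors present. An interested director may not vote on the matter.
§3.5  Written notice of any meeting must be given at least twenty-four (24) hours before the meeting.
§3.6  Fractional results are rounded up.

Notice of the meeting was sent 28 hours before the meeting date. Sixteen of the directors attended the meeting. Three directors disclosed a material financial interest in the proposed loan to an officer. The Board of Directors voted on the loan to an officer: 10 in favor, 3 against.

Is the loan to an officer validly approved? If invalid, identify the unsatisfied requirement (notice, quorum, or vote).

Valid — all requirements satisfied.

Notice: 28 hours given; 24 required (28 ≥ 24). Satisfied.
Quorum: 16 present (interested directors count toward quorum); quorum is 8. Satisfied.
Vote: the loan to an officer requires three-fourths of the disinterested directors present (16 − 3 = 13). 3/4 of 13 = 9.75, rounded up to 10, so 10 affirmative votes are needed; 10 voted in favor. Satisfied.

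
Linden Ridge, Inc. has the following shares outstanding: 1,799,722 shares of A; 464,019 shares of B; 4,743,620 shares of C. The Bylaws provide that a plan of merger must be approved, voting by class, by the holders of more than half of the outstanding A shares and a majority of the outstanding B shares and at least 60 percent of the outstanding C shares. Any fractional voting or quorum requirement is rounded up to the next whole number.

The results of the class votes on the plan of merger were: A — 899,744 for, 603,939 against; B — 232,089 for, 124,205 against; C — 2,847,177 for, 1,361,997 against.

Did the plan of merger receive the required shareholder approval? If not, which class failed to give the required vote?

Not approved — the A shares did not give the required vote.

A: a majority of 1799722 is 899862; 899,862 required, 899,744 in favor — not approved.
B: a majority of 464019 is 232010; 232,010 required, 232,089 in favor — approved.
C: 3/5 of 4743620 = 2846172; 2,846,172 required, 2,847,177 in favor — approved.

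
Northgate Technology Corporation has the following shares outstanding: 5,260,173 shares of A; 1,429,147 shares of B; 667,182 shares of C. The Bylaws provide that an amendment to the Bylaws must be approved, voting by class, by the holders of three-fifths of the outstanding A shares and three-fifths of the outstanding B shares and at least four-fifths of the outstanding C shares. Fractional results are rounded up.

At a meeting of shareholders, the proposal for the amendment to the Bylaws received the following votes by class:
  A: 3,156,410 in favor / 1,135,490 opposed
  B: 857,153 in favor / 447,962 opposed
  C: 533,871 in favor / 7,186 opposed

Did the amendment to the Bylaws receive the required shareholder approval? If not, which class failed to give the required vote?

Not approved — the B shares did not give the required vote.

A: 3/5 of 5260173 = 3156103.80, rounded up to 3156104; 3,156,104 required, 3,156,410 in favor — approved.
B: 3/5 of 1429147 = 857488.20, rounded up to 857489; 857,489 required, 857,153 in favor — not approved.
C: 4/5 of 667182 = 533745.60, rounded up to 533746; 533,746 required, 533,871 in favor — approved.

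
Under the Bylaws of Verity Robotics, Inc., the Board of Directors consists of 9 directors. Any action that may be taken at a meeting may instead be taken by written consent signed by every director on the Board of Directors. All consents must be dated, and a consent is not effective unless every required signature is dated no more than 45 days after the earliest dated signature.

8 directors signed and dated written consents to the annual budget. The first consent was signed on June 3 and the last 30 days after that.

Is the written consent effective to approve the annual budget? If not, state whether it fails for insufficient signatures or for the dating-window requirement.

Not effective — insufficient signatures.

Signatures required: all of 9 — unanimous means all 9, so 9 needed; 8 signed. Insufficient.
Dating window: the latest signature is 30 days after the earliest; the limit is 45 days. Within the window.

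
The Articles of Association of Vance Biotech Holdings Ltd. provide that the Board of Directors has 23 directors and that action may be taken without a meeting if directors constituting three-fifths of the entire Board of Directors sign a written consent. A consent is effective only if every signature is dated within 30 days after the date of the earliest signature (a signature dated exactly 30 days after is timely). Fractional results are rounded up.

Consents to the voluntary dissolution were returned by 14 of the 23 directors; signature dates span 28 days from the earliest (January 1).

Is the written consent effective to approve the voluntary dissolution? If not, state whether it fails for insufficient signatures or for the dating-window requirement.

Signatures required: three-fifths of 23 — 3/5 of 23 = 13.80, rounded up to 14, so 14 needed; 14 signed. Sufficient.
Dating window: the latest signature is 28 days after the earliest; the limit is 30 days. Within the window.

Effective — both the signature and dating-window requirements are satisfied.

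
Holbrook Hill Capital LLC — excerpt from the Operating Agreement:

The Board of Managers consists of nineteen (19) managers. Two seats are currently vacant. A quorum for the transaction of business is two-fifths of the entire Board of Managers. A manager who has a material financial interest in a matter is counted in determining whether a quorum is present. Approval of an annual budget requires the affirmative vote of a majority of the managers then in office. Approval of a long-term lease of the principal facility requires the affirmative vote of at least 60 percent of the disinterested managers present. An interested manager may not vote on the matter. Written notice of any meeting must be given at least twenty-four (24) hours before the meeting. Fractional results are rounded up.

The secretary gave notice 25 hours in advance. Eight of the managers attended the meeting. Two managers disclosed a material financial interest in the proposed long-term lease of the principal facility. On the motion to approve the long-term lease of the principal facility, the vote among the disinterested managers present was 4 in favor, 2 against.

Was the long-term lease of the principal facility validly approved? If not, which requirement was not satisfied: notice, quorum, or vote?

Valid — all requirements satisfied.

Notice: 25 hours given; 24 required (25 ≥ 24). Satisfied.
Quorum: 8 present (interested managers count toward quorum); quorum is 8. Satisfied.
Vote: the long-term lease of the principal facility requires three-fifths of the disinterested managers present (8 − 2 = 6). 3/5 of 6 = 3.60, rounded up to 4, so 4 affirmative votes are needed; 4 voted in favor. Satisfied.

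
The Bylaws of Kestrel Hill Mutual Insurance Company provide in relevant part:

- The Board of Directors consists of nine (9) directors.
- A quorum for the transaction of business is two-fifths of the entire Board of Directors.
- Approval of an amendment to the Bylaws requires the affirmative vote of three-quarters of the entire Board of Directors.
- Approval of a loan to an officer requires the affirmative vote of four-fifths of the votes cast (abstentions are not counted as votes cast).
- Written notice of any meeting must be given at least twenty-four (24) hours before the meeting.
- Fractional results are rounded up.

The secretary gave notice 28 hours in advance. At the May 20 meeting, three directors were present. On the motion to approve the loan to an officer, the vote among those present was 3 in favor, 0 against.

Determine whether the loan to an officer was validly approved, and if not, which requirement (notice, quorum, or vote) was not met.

Notice: 28 hours given; 24 required (28 ≥ 24). Satisfied.
Quorum: 3 present; quorum is 4. Not satisfied.
Vote: the loan to an officer requires four-fifths of the votes cast (3). 4/5 of 3 = 2.40, rounded up to 3, so 3 affirmative votes are needed; 3 voted in favor. Satisfied. (Moot — without a quorum no business can be validly transacted.)

Invalid — quorum requirement not satisfied.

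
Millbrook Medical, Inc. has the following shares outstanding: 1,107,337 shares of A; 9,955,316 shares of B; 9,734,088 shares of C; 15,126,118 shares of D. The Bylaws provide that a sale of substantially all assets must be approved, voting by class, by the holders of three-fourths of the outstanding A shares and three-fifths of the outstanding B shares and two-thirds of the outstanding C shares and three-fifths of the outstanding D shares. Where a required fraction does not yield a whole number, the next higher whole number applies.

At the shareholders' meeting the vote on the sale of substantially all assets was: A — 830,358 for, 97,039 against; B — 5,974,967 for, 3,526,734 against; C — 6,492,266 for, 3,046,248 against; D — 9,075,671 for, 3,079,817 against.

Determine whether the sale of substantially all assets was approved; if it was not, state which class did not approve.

Not approved — the A shares did not give the required vote.

A: 3/4 of 1107337 = 830502.75, rounded up to 830503; 830,503 required, 830,358 in favor — not approved.
B: 3/5 of 9955316 = 5973189.60, rounded up to 5973190; 5,973,190 required, 5,974,967 in favor — approved.
C: 2/3 of 9734088 = 6489392; 6,489,392 required, 6,492,266 in favor — approved.
D: 3/5 of 15126118 = 9075670.80, rounded up to 9075671; 9,075,671 required, 9,075,671 in favor — approved.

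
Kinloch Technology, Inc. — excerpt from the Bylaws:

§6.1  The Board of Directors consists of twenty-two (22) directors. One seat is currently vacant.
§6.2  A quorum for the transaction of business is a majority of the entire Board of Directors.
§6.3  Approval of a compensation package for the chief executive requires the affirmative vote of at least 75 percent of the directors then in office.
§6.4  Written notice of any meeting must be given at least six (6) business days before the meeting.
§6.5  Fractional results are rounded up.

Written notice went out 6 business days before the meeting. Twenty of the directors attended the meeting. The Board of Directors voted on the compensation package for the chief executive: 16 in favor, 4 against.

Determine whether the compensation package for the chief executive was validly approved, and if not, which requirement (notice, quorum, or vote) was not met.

Valid — all requirements satisfied.

Notice: 6 business days given; 6 required (6 ≥ 6). Satisfied.
Quorum: 20 present; quorum is 12. Satisfied.
Vote: the compensation package for the chief executive requires three-fourths of the directors then in office (21). 3/4 of 21 = 15.75, rounded up to 16, so 16 affirmative votes are needed; 16 voted in favor. Satisfied.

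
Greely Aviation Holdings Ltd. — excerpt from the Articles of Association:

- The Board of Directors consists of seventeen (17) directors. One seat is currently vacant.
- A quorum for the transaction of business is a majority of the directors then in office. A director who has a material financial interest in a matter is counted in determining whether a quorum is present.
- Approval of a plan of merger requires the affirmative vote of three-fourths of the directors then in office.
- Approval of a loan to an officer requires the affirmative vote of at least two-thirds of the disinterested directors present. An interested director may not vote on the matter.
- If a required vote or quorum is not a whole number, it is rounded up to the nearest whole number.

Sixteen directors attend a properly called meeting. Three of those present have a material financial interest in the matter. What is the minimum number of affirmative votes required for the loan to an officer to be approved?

The loan to an officer requires two-thirds of the disinterested directors present (16 − 3 = 13).
2/3 of 13 = 8.67, rounded up to 9.

9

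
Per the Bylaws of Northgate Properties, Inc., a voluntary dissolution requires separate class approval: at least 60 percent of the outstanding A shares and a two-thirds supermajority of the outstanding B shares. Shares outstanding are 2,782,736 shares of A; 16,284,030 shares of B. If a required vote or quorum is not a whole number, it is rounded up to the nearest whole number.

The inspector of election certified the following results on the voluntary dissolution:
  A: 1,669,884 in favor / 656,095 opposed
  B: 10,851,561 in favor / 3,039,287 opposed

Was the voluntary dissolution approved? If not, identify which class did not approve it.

Not approved — the B shares did not give the required vote.

A: 3/5 of 2782736 = 1669641.60, rounded up to 1669642; 1,669,642 required, 1,669,884 in favor — approved.
B: 2/3 of 16284030 = 10856020; 10,856,020 required, 10,851,561 in favor — not approved.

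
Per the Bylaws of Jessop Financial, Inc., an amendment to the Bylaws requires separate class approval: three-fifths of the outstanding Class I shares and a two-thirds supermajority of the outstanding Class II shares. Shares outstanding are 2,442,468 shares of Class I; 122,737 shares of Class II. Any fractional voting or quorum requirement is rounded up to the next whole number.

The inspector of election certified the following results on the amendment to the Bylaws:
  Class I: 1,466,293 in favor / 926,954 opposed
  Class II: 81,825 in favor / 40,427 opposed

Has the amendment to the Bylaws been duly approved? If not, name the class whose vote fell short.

Approved — every class gave the required vote.

Class I: 3/5 of 2442468 = 1465480.80, rounded up to 1465481; 1,465,481 required, 1,466,293 in favor — approved.
Class II: 2/3 of 122737 = 81824.67, rounded up to 81825; 81,825 required, 81,825 in favor — approved.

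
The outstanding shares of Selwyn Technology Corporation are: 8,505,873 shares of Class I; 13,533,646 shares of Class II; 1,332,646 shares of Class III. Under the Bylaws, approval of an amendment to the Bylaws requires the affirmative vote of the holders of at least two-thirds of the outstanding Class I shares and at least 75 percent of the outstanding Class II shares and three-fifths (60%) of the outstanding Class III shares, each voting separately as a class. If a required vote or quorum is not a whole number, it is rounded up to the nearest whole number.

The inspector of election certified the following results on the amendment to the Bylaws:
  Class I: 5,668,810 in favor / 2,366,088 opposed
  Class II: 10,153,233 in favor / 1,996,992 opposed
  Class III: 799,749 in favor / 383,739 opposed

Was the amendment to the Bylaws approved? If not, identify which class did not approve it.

Class I: 2/3 of 8505873 = 5670582; 5,670,582 required, 5,668,810 in favor — not approved.
Class II: 3/4 of 13533646 = 10150234.50, rounded up to 10150235; 10,150,235 required, 10,153,233 in favor — approved.
Class III: 3/5 of 1332646 = 799587.60, rounded up to 799588; 799,588 required, 799,749 in favor — approved.

Not approved — the Class I shares did not give the required vote.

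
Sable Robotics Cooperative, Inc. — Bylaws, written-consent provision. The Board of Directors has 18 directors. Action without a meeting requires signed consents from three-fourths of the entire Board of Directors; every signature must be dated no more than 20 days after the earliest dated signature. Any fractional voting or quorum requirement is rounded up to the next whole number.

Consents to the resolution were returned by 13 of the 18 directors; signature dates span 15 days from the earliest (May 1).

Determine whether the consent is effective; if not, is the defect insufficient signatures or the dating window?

Signatures required: three-fourths of 18 — 3/4 of 18 = 13.50, rounded up to 14, so 14 needed; 13 signed. Insufficient.
Dating window: the latest signature is 15 days after the earliest; the limit is 20 days. Within the window.

Not effective — insufficient signatures.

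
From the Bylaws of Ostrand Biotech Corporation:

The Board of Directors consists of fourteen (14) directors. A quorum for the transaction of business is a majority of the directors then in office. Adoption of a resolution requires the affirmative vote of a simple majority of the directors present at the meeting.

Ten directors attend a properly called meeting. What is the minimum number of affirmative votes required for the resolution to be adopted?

6

The resolution requires a majority of the directors present (10).
A majority of 10 is 6.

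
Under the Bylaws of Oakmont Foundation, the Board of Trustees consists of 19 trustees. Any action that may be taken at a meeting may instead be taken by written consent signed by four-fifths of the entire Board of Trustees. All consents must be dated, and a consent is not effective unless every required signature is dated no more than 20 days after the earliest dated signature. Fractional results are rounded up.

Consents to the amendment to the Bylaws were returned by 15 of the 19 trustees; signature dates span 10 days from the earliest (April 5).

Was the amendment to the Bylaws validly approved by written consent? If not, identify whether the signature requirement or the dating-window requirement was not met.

Not effective — insufficient signatures.

Signatures required: four-fifths of 19 — 4/5 of 19 = 15.20, rounded up to 16, so 16 needed; 15 signed. Insufficient.
Dating window: the latest signature is 10 days after the earliest; the limit is 20 days. Within the window.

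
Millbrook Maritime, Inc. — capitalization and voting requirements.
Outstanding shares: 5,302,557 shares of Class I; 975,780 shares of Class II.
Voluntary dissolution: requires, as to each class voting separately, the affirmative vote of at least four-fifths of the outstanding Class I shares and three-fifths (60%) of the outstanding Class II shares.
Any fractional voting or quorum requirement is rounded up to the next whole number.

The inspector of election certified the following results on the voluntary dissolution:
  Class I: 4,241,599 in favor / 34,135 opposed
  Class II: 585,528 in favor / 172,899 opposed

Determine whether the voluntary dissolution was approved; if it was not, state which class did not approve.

Class I: 4/5 of 5302557 = 4242045.60, rounded up to 4242046; 4,242,046 required, 4,241,599 in favor — not approved.
Class II: 3/5 of 975780 = 585468; 585,468 required, 585,528 in favor — approved.

Not approved — the Class I shares did not give the required vote.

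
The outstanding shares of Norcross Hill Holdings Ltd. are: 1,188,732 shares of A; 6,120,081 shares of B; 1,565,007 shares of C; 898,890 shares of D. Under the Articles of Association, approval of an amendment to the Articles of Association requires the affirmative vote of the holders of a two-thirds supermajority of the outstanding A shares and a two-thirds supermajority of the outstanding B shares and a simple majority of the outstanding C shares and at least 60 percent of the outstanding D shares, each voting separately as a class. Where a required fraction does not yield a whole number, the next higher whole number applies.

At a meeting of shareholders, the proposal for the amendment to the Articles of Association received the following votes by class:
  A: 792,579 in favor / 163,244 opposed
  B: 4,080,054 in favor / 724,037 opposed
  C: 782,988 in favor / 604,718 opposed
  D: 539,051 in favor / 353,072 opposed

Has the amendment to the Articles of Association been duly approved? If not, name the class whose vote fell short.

Not approved — the D shares did not give the required vote.

A: 2/3 of 1188732 = 792488; 792,488 required, 792,579 in favor — approved.
B: 2/3 of 6120081 = 4080054; 4,080,054 required, 4,080,054 in favor — approved.
C: a majority of 1565007 is 782504; 782,504 required, 782,988 in favor — approved.
D: 3/5 of 898890 = 539334; 539,334 required, 539,051 in favor — not approved.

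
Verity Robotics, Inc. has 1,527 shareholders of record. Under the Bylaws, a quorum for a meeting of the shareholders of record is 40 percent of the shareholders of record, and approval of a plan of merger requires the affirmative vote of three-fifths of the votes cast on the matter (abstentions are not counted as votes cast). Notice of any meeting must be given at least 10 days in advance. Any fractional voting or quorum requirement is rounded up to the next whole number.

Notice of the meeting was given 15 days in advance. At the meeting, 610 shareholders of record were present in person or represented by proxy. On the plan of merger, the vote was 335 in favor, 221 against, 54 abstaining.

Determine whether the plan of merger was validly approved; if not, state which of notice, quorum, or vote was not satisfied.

Invalid — quorum requirement not satisfied.

Notice: 15 days given; 10 required. Satisfied.
Quorum: 40% of 1,527 = 610.80, rounded up to 611; 610 present. Not satisfied.
Vote: requires three-fifths of the votes cast (610 − 54 abstaining = 556); 3/5 of 556 = 333.60, rounded up to 334, so 334 needed; 335 in favor. Satisfied.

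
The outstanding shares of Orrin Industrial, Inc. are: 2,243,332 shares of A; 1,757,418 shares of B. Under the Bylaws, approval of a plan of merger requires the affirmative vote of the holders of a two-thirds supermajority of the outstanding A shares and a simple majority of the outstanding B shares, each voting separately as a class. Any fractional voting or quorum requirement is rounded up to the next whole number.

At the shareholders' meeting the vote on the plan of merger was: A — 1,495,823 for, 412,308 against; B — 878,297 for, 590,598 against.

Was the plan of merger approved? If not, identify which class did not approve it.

A: 2/3 of 2243332 = 1495554.67, rounded up to 1495555; 1,495,555 required, 1,495,823 in favor — approved.
B: a majority of 1757418 is 878710; 878,710 required, 878,297 in favor — not approved.

Not approved — the B shares did not give the required vote.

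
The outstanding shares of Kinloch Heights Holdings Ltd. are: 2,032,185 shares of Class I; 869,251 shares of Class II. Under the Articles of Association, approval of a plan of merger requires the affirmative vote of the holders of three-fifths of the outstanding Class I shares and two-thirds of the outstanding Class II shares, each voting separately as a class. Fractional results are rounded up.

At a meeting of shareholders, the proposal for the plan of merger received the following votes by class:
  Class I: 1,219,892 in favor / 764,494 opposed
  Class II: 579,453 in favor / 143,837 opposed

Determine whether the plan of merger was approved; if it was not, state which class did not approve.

Not approved — the Class II shares did not give the required vote.

Class I: 3/5 of 2032185 = 1219311; 1,219,311 required, 1,219,892 in favor — approved.
Class II: 2/3 of 869251 = 579500.67, rounded up to 579501; 579,501 required, 579,453 in favor — not approved.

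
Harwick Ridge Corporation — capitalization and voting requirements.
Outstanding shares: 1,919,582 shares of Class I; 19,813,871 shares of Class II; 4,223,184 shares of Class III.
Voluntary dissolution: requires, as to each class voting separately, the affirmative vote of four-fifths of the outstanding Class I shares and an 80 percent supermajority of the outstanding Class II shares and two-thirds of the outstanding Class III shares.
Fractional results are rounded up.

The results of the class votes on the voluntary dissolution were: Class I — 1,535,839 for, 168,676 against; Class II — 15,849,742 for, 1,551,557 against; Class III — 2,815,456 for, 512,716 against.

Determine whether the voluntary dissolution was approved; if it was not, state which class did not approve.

Class I: 4/5 of 1919582 = 1535665.60, rounded up to 1535666; 1,535,666 required, 1,535,839 in favor — approved.
Class II: 4/5 of 19813871 = 15851096.80, rounded up to 15851097; 15,851,097 required, 15,849,742 in favor — not approved.
Class III: 2/3 of 4223184 = 2815456; 2,815,456 required, 2,815,456 in favor — approved.

Not approved — the Class II shares did not give the required vote.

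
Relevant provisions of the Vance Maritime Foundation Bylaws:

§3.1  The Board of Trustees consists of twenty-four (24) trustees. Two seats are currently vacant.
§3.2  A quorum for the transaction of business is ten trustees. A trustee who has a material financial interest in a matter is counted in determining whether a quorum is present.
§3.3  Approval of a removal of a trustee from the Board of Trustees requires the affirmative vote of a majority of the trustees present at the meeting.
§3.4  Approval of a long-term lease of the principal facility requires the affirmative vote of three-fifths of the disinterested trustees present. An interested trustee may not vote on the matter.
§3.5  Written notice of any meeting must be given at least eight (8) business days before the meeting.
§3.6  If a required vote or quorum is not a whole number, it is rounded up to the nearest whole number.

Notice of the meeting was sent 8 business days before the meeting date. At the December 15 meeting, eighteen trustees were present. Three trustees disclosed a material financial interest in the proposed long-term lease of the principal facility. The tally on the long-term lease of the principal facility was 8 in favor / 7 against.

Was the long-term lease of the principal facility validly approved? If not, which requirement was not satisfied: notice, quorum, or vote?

Notice: 8 business days given; 8 required (8 ≥ 8). Satisfied.
Quorum: 18 present (interested trustees count toward quorum); quorum is 10. Satisfied.
Vote: the long-term lease of the principal facility requires three-fifths of the disinterested trustees present (18 − 3 = 15). 3/5 of 15 = 9, so 9 affirmative votes are needed; 8 voted in favor. Not satisfied.

Invalid — vote requirement not satisfied.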